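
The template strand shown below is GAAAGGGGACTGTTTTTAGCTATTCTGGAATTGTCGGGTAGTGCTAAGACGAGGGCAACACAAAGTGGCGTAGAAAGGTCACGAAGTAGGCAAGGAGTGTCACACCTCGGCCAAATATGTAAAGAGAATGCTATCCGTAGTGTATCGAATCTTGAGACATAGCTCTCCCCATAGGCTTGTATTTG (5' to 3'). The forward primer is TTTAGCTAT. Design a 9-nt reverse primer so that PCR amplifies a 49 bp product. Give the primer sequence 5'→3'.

The forward primer binds at positions 15–23, so a 49 bp product ends at position 15 + 49 − 1 = 63.
The reverse primer anneals to the top strand over positions 55–63, i.e. to GCAACACAA.
Its sequence written 5'→3' is the reverse complement: TTGTGTTGC.

5'-TTGTGTTGC-3'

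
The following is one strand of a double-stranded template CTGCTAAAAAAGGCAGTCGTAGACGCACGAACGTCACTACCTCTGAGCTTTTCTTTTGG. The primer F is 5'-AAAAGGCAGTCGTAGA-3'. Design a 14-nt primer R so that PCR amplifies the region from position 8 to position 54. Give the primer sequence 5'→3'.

5'-AGAAAAGCTCAGAG-3'

The product's 3' end on the top strand is position 54.
The reverse primer anneals to the top strand over positions 41–54, i.e. to CTCTGAGCTTTTCT.
Its sequence written 5'→3' is the reverse complement: AGAAAAGCTCAGAG.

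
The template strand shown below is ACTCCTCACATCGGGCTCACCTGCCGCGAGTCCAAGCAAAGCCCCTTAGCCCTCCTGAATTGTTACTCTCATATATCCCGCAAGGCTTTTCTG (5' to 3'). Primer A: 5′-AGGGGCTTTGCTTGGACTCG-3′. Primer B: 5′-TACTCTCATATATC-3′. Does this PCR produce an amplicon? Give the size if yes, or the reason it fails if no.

Primer A (AGGGGCTTTGCTTGGACTCG) has reverse complement CGAGTCCAAGCAAAGCCCCT, which matches the top strand at positions 27–46; primer A anneals to the top strand there with its 3' end pointing upstream toward position 27.
Primer B (TACTCTCATATATC) matches the top strand directly at positions 64–77; it anneals to the bottom strand with its 3' end pointing downstream toward position 77.
The 3' ends diverge (primer A extends toward position 1, primer B toward position 93), so the primers never converge on a shared product.

No product — the primers' 3' ends point away from each other.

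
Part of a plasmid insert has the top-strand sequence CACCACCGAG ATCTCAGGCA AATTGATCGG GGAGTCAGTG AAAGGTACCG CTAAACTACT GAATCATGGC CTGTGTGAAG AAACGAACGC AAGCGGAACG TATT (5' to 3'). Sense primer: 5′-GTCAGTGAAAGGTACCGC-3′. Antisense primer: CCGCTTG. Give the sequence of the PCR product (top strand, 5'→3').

5'-GTCAGTGAAAGGTACCGCTAAACTACTGAATCATGGCCTGTGTGAAGAAACGAACGCAAGCGG-3'

Forward primer GTCAGTGAAAGGTACCGC is found on the top strand at positions 34–51.
Reverse complement of the reverse primer: CAAGCGG. This occurs on the top strand at positions 90–96.
The product is the template from position 34 through 96 (63 bp).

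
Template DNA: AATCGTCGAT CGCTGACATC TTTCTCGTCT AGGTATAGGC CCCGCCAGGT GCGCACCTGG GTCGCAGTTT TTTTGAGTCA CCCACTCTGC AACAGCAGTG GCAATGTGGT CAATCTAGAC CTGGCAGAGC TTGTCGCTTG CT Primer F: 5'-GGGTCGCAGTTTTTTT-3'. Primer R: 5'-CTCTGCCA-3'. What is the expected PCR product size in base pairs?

Forward primer GGGTCGCAGTTTTTTT is found on the top strand at positions 59–74.
The reverse primer's reverse complement is TGGCAGAG, which matches the template at positions 122–129.
The product runs from position 59 to position 129, so its length is 129 − 59 + 1 = 71 bp.

71 bp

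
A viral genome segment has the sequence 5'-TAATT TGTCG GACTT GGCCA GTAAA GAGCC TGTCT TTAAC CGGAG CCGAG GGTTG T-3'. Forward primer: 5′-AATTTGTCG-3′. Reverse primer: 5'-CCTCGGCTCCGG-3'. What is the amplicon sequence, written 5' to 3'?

Scanning the template, AATTTGTCG occurs at positions 2–10; this primer anneals to the bottom strand there with its 3' end pointing downstream.
The reverse primer's reverse complement is CCGGAGCCGAGG, which matches the template at positions 40–51.
The product is the template from position 2 through 51 (50 bp).

5'-AATTTGTCGGACTTGGCCAGTAAAGAGCCTGTCTTTAACCGGAGCCGAGG-3'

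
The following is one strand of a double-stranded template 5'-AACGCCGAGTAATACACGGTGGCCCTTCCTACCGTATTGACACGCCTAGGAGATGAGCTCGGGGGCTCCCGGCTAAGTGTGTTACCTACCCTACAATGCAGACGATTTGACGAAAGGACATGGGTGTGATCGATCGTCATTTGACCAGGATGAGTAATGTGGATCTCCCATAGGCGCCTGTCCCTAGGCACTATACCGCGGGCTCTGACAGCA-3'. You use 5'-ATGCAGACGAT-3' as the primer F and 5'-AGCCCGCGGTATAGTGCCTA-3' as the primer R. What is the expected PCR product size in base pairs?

109 bp

Scanning the template, ATGCAGACGAT occurs at positions 96–106; this primer anneals to the bottom strand there with its 3' end pointing downstream.
The reverse primer's reverse complement is TAGGCACTATACCGCGGGCT, which matches the template at positions 185–204.
Product length = (reverse-primer end) − (forward-primer start) + 1 = 204 − 96 + 1 = 109 bp.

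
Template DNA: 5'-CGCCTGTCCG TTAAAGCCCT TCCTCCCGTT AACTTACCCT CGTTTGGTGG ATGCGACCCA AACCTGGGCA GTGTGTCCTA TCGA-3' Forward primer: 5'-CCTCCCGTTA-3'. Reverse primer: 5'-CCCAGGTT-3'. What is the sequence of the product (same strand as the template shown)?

5'-CCTCCCGTTAACTTACCCTCGTTTGGTGGATGCGACCCAAACCTGGG-3'

The forward primer matches the template at positions 22–31.
Taking the reverse complement of CCCAGGTT gives AACCTGGG, found at positions 61–68 on the template; the primer anneals here to the top strand with its 3' end pointing upstream.
The product is the template from position 22 through 68 (47 bp).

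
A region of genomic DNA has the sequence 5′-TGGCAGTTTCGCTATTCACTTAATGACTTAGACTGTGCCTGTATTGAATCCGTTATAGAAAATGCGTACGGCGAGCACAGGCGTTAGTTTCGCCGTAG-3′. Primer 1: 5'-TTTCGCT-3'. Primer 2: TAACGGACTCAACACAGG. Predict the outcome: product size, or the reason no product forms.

Primer 2 (TAACGGACTCAACACAGG) does not match the top strand, and its reverse complement CCTGTGTTGAGTCCGTTA does not match either.
With no annealing site for primer 2, no amplification occurs.

No product — primer 2 has no binding site in the template.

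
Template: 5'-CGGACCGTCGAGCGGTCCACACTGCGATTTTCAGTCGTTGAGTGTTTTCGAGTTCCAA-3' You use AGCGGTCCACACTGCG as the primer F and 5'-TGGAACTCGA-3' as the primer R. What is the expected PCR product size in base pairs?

The forward primer matches the template at positions 11–26.
The reverse primer's reverse complement is TCGAGTTCCA, which matches the template at positions 48–57.
Product length = (reverse-primer end) − (forward-primer start) + 1 = 57 − 11 + 1 = 47 bp.

47 bp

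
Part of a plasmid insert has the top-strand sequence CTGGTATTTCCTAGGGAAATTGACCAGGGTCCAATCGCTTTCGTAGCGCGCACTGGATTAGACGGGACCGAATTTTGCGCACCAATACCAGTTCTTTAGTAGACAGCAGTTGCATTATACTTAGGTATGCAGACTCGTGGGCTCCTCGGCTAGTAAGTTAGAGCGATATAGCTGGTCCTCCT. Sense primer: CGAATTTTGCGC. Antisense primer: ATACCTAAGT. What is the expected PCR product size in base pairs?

Forward primer CGAATTTTGCGC is found on the top strand at positions 69–80.
Taking the reverse complement of ATACCTAAGT gives ACTTAGGTAT, found at positions 119–128 on the template; the primer anneals here to the top strand with its 3' end pointing upstream.
Amplicon spans positions 69–128: 60 bp.

60 bp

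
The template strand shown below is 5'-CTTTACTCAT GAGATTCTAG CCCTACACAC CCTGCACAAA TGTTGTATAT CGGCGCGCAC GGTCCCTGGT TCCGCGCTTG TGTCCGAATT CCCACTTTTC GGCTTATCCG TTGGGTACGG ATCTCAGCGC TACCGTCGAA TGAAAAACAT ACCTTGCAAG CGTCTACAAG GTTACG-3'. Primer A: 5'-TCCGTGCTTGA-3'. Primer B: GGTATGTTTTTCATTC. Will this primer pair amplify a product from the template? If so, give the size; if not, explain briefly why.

No product — primer A has no binding site in the template.

Primer A (TCCGTGCTTGA) does not match the top strand, and its reverse complement TCAAGCACGGA does not match either.
With no annealing site for primer A, no amplification occurs.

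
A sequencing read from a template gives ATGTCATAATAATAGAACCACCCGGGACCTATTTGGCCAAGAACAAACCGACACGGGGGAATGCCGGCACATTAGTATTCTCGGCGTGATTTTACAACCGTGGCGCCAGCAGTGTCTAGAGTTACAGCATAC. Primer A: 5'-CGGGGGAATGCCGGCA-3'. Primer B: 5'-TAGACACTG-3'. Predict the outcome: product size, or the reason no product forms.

Yes — a 65 bp product.

Primer A (CGGGGGAATGCCGGCA) matches the top strand at positions 54–69; it acts as a forward primer.
Primer B's reverse complement is CAGTGTCTA, matching the top strand at positions 110–118; it acts as a reverse primer.
The 3' ends face each other across positions 54–118, giving a 65 bp product.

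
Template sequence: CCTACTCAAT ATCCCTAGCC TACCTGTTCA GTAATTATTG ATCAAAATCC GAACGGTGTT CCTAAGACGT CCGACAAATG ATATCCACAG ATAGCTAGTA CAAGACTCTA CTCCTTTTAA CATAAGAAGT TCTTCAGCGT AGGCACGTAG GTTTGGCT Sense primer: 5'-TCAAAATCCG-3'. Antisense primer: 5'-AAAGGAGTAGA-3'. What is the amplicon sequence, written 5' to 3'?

5'-TCAAAATCCGAACGGTGTTCCTAAGACGTCCGACAAATGATATCCACAGATAGCTAGTACAAGACTCTACTCCTTT-3'

The forward primer matches the template at positions 42–51.
Reverse complement of the reverse primer: TCTACTCCTTT. This occurs on the top strand at positions 107–117.
The product is the template from position 42 through 117 (76 bp).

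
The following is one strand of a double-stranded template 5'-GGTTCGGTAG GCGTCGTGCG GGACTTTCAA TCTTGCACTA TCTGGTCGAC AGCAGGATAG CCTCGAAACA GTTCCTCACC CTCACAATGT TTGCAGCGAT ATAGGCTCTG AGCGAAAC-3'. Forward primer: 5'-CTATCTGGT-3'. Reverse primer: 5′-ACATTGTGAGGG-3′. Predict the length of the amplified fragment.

Scanning the template, CTATCTGGT occurs at positions 38–46; this primer anneals to the bottom strand there with its 3' end pointing downstream.
Taking the reverse complement of ACATTGTGAGGG gives CCCTCACAATGT, found at positions 79–90 on the template; the primer anneals here to the top strand with its 3' end pointing upstream.
Amplicon spans positions 38–90: 53 bp.

53 bp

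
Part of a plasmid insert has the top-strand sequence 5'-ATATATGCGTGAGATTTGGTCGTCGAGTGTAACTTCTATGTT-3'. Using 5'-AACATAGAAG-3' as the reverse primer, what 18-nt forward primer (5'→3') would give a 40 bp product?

5'-ATATGCGTGAGATTTGGT-3'

The reverse primer's reverse complement CTTCTATGTT matches the template at positions 33–42, so the product ends at position 42.
A 40 bp product then starts at position 42 − 40 + 1 = 3.
The forward primer is identical to the top strand there: ATATGCGTGAGATTTGGT.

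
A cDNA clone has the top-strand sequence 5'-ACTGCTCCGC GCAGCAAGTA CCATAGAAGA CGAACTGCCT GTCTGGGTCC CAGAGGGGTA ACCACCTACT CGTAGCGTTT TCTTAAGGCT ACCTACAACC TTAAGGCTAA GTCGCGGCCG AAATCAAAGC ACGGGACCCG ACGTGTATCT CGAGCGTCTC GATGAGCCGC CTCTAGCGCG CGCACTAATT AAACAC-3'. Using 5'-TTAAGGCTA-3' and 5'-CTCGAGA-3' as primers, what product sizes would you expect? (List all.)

72 bp, 54 bp

The forward primer TTAAGGCTA matches the top strand at positions 83–91, 101–109.
The reverse primer's reverse complement is TCTCGAG, matching at positions 148–154.
Each forward site pairs with the reverse site to give a product ending at position 154: sizes 72, 54 bp.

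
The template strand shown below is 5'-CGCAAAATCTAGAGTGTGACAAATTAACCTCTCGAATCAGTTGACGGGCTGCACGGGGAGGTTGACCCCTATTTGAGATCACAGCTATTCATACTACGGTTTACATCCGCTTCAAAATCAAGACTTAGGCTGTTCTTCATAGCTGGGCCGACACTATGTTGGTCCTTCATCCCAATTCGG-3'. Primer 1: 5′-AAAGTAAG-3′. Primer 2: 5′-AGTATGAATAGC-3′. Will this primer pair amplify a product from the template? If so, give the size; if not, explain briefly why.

Primer 1 (AAAGTAAG) does not match the top strand, and its reverse complement CTTACTTT does not match either.
With no annealing site for primer 1, no amplification occurs.

No product — primer 1 has no binding site in the template.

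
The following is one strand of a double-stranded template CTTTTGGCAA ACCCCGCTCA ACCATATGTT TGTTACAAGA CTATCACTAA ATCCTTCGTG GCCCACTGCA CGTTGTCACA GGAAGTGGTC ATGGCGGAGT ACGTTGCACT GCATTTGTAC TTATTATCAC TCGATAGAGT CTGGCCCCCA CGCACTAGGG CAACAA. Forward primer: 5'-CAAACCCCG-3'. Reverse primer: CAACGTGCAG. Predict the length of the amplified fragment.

Scanning the template, CAAACCCCG occurs at positions 8–16; this primer anneals to the bottom strand there with its 3' end pointing downstream.
Taking the reverse complement of CAACGTGCAG gives CTGCACGTTG, found at positions 66–75 on the template; the primer anneals here to the top strand with its 3' end pointing upstream.
Amplicon spans positions 8–75: 68 bp.

68 bp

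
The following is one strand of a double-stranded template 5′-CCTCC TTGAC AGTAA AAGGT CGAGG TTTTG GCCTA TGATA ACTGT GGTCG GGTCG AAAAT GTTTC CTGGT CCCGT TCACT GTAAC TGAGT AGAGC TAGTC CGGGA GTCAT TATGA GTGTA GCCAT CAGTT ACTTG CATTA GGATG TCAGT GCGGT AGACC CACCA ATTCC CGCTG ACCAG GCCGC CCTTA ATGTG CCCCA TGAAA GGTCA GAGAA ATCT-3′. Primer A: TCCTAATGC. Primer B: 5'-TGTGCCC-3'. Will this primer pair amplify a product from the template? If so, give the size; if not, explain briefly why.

No product — the primers' 3' ends point away from each other.

Primer A (TCCTAATGC) has reverse complement GCATTAGGA, which matches the top strand at positions 135–143; primer A anneals to the top strand there with its 3' end pointing upstream toward position 135.
Primer B (TGTGCCC) matches the top strand directly at positions 192–198; it anneals to the bottom strand with its 3' end pointing downstream toward position 198.
The 3' ends diverge (primer A extends toward position 1, primer B toward position 219), so the primers never converge on a shared product.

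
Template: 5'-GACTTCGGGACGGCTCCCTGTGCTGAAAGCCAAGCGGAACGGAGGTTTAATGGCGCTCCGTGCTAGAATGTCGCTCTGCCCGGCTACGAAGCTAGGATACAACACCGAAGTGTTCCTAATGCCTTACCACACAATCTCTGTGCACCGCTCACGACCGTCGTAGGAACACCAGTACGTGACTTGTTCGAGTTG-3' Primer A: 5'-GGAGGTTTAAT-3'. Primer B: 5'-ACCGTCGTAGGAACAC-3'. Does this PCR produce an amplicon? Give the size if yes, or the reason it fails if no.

No product — both primers anneal to the same strand and extend in the same direction.

Primer A (GGAGGTTTAAT) matches the top strand at positions 41–51 (3' end points downstream).
Primer B (ACCGTCGTAGGAACAC) also matches the top strand directly, at positions 154–169 — its reverse complement GTGTTCCTACGACGGT is not present.
Both primers anneal to the bottom strand with 3' ends pointing the same way, so neither can prime synthesis back toward the other.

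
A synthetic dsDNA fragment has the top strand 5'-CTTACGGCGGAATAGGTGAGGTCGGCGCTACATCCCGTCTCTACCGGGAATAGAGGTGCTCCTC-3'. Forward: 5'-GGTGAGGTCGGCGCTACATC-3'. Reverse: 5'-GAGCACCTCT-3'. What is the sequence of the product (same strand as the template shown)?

Scanning the template, GGTGAGGTCGGCGCTACATC occurs at positions 15–34; this primer anneals to the bottom strand there with its 3' end pointing downstream.
Reverse complement of the reverse primer: AGAGGTGCTC. This occurs on the top strand at positions 52–61.
The product is the template from position 15 through 61 (47 bp).

5'-GGTGAGGTCGGCGCTACATCCCGTCTCTACCGGGAATAGAGGTGCTC-3'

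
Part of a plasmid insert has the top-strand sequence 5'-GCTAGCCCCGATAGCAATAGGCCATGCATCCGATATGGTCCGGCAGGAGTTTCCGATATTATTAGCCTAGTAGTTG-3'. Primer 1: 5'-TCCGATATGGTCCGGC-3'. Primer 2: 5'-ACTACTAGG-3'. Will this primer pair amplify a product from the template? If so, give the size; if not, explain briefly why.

Yes — a 46 bp product.

Primer 1 (TCCGATATGGTCCGGC) matches the top strand at positions 29–44; it acts as a forward primer.
Primer 2's reverse complement is CCTAGTAGT, matching the top strand at positions 66–74; it acts as a reverse primer.
The 3' ends face each other across positions 29–74, giving a 46 bp product.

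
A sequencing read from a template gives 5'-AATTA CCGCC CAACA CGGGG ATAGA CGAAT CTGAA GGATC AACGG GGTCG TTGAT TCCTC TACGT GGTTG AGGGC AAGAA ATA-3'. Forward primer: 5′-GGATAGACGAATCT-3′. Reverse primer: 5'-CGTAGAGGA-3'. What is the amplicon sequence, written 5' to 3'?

5'-GGATAGACGAATCTGAAGGATCAACGGGGTCGTTGATTCCTCTACG-3'

Scanning the template, GGATAGACGAATCT occurs at positions 19–32; this primer anneals to the bottom strand there with its 3' end pointing downstream.
The reverse primer's reverse complement is TCCTCTACG, which matches the template at positions 56–64.
The product is the template from position 19 through 64 (46 bp).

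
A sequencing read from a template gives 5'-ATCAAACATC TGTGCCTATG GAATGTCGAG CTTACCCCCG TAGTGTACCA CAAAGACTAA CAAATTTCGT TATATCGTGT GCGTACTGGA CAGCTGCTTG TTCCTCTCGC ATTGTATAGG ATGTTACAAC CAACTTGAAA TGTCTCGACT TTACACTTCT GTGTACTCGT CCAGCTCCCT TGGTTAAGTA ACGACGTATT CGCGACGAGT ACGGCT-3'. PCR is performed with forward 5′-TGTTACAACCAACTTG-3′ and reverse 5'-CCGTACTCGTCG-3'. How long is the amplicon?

93 bp

Forward primer TGTTACAACCAACTTG is found on the top strand at positions 122–137.
Taking the reverse complement of CCGTACTCGTCG gives CGACGAGTACGG, found at positions 203–214 on the template; the primer anneals here to the top strand with its 3' end pointing upstream.
Amplicon spans positions 122–214: 93 bp.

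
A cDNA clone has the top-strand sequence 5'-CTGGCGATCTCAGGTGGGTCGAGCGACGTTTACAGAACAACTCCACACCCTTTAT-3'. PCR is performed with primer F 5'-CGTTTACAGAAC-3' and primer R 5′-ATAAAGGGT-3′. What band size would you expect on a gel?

29 bp

Forward primer CGTTTACAGAAC is found on the top strand at positions 27–38.
The reverse primer's reverse complement is ACCCTTTAT, which matches the template at positions 47–55.
The product runs from position 27 to position 55, so its length is 55 − 27 + 1 = 29 bp.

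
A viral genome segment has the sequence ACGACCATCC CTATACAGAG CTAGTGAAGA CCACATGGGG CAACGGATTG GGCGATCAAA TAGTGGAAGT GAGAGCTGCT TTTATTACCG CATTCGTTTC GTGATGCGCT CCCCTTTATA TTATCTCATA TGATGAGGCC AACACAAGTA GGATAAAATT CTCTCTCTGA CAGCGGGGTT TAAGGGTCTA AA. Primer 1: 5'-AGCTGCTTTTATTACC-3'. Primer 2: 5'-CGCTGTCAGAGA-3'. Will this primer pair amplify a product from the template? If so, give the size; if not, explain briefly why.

Primer 1 (AGCTGCTTTTATTACC) matches the top strand at positions 74–89; it acts as a forward primer.
Primer 2's reverse complement is TCTCTGACAGCG, matching the top strand at positions 164–175; it acts as a reverse primer.
The 3' ends face each other across positions 74–175, giving a 102 bp product.

Yes — a 102 bp product.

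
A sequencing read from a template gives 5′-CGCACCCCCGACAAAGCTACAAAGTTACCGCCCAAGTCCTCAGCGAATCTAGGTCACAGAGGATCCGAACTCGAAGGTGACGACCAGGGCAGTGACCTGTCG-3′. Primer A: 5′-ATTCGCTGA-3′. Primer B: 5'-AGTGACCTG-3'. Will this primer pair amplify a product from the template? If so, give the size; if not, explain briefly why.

Primer A (ATTCGCTGA) has reverse complement TCAGCGAAT, which matches the top strand at positions 40–48; primer A anneals to the top strand there with its 3' end pointing upstream toward position 40.
Primer B (AGTGACCTG) matches the top strand directly at positions 91–99; it anneals to the bottom strand with its 3' end pointing downstream toward position 99.
The 3' ends diverge (primer A extends toward position 1, primer B toward position 102), so the primers never converge on a shared product.

No product — the primers' 3' ends point away from each other.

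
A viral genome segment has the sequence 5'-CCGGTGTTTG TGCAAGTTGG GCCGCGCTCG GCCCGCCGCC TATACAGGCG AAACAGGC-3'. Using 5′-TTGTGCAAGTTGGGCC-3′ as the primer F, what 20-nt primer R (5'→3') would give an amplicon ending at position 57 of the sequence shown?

5'-CCTGTTTCGCCTGTATAGGC-3'

The forward primer binds at positions 8–23; the product's 3' end on the top strand is position 57.
The reverse primer anneals to the top strand over positions 38–57, i.e. to GCCTATACAGGCGAAACAGG.
Its sequence written 5'→3' is the reverse complement: CCTGTTTCGCCTGTATAGGC.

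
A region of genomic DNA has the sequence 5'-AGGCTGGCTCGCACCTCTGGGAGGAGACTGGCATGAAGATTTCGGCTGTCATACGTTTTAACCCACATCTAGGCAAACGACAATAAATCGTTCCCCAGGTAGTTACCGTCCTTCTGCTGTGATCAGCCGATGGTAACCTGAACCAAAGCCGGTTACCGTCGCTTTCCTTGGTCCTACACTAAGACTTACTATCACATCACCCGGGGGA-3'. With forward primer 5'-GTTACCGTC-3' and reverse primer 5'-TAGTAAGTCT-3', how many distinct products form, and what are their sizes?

The forward primer GTTACCGTC matches the top strand at positions 102–110, 152–160.
The reverse primer's reverse complement is AGACTTACTA, matching at positions 182–191.
Each forward site pairs with the reverse site to give a product ending at position 191: sizes 90, 40 bp.

Two products: 90 bp, 40 bp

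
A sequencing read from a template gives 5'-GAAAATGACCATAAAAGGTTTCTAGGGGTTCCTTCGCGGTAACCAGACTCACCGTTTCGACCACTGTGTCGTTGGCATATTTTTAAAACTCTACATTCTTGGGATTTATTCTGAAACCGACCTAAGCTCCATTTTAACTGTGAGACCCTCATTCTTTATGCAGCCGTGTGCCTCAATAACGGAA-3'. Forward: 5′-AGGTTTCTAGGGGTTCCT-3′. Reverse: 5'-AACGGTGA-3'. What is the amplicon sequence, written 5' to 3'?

5'-AGGTTTCTAGGGGTTCCTTCGCGGTAACCAGACTCACCGTT-3'

The forward primer matches the template at positions 16–33.
Taking the reverse complement of AACGGTGA gives TCACCGTT, found at positions 49–56 on the template; the primer anneals here to the top strand with its 3' end pointing upstream.
The product is the template from position 16 through 56 (41 bp).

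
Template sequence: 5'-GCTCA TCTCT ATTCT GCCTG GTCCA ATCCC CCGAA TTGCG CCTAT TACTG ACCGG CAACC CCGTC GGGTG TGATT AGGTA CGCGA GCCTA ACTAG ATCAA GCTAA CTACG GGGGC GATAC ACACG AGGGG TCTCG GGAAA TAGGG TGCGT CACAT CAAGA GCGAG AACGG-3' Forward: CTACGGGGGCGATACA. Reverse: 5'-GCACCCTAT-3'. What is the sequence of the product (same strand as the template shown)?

5'-CTACGGGGGCGATACACACGAGGGGTCTCGGGAAATAGGGTGC-3'

The forward primer matches the template at positions 106–121.
Reverse complement of the reverse primer: ATAGGGTGC. This occurs on the top strand at positions 140–148.
The product is the template from position 106 through 148 (43 bp).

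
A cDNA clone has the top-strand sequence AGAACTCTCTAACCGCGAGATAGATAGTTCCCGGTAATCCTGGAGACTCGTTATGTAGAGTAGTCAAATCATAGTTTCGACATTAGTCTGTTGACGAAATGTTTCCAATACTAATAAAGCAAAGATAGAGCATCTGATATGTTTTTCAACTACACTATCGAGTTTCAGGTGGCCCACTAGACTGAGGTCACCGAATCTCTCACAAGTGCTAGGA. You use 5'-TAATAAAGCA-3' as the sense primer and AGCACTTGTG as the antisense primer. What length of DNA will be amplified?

The forward primer matches the template at positions 112–121.
The reverse primer's reverse complement is CACAAGTGCT, which matches the template at positions 201–210.
Amplicon spans positions 112–210: 99 bp.

99 bp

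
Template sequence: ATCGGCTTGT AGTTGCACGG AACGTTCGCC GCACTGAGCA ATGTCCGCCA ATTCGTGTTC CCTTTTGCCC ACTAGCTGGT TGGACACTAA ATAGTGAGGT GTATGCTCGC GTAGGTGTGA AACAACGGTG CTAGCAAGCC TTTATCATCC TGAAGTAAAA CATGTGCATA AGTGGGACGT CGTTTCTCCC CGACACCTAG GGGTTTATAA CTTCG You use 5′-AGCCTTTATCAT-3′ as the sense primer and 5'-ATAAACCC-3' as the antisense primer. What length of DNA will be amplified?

Scanning the template, AGCCTTTATCAT occurs at positions 137–148; this primer anneals to the bottom strand there with its 3' end pointing downstream.
The reverse primer's reverse complement is GGGTTTAT, which matches the template at positions 201–208.
Product length = (reverse-primer end) − (forward-primer start) + 1 = 208 − 137 + 1 = 72 bp.

72 bp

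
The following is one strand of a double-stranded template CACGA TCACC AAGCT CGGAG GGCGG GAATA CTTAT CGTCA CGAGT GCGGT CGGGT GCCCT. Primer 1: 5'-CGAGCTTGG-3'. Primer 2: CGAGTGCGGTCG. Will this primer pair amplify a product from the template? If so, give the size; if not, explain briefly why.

Primer 1 (CGAGCTTGG) has reverse complement CCAAGCTCG, which matches the top strand at positions 9–17; primer 1 anneals to the top strand there with its 3' end pointing upstream toward position 9.
Primer 2 (CGAGTGCGGTCG) matches the top strand directly at positions 41–52; it anneals to the bottom strand with its 3' end pointing downstream toward position 52.
The 3' ends diverge (primer 1 extends toward position 1, primer 2 toward position 60), so the primers never converge on a shared product.

No product — the primers' 3' ends point away from each other.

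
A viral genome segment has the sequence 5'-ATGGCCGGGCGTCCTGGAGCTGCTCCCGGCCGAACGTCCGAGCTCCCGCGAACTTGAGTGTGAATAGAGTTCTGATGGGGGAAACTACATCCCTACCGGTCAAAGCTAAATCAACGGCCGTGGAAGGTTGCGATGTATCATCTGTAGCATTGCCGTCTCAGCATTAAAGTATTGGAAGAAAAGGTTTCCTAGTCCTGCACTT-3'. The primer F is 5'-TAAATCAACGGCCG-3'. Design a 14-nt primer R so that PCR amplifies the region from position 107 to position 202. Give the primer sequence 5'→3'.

5'-AAGTGCAGGACTAG-3'

The product's 3' end on the top strand is position 202.
The reverse primer anneals to the top strand over positions 189–202, i.e. to CTAGTCCTGCACTT.
Its sequence written 5'→3' is the reverse complement: AAGTGCAGGACTAG.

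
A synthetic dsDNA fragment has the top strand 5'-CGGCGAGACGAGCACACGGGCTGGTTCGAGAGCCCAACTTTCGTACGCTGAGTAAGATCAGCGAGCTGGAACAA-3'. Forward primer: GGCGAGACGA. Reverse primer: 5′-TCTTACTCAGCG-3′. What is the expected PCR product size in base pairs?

Forward primer GGCGAGACGA is found on the top strand at positions 2–11.
Reverse complement of the reverse primer: CGCTGAGTAAGA. This occurs on the top strand at positions 46–57.
Amplicon spans positions 2–57: 56 bp.

56 bp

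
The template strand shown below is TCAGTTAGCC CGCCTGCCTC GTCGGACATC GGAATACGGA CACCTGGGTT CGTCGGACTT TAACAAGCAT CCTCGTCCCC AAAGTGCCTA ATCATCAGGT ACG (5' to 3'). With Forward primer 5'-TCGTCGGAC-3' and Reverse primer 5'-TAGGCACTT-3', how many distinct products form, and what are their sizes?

Two products: 72 bp, 41 bp

The forward primer TCGTCGGAC matches the top strand at positions 19–27, 50–58.
The reverse primer's reverse complement is AAGTGCCTA, matching at positions 82–90.
Each forward site pairs with the reverse site to give a product ending at position 90: sizes 72, 41 bp.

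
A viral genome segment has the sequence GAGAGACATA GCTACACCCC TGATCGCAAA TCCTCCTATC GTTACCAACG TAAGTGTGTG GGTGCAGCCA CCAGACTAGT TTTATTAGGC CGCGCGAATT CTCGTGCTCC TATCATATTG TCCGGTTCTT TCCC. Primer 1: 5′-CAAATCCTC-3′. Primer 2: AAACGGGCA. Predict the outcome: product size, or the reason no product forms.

Primer 2 (AAACGGGCA) does not match the top strand, and its reverse complement TGCCCGTTT does not match either.
With no annealing site for primer 2, no amplification occurs.

No product — primer 2 has no binding site in the template.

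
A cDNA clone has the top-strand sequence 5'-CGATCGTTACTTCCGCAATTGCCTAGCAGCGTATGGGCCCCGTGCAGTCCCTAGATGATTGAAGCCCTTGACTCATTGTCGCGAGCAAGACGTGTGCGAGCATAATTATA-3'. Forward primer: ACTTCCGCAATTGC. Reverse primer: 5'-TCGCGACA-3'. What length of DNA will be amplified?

76 bp

Scanning the template, ACTTCCGCAATTGC occurs at positions 9–22; this primer anneals to the bottom strand there with its 3' end pointing downstream.
Reverse complement of the reverse primer: TGTCGCGA. This occurs on the top strand at positions 77–84.
Amplicon spans positions 9–84: 76 bp.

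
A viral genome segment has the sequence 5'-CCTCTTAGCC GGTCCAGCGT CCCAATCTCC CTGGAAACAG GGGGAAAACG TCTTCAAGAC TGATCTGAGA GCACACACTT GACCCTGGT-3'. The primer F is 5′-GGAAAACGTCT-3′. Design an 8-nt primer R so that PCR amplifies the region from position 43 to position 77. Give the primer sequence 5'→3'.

5'-TGTGTGCT-3'

The product's 3' end on the top strand is position 77.
The reverse primer anneals to the top strand over positions 70–77, i.e. to AGCACACA.
Its sequence written 5'→3' is the reverse complement: TGTGTGCT.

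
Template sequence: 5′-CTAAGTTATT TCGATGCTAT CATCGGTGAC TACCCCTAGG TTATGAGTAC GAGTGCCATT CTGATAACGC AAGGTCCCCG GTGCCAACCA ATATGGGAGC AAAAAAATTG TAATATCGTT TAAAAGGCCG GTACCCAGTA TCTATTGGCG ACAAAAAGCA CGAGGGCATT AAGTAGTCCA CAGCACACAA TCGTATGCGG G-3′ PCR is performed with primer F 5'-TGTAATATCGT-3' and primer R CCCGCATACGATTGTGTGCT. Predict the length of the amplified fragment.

93 bp

Scanning the template, TGTAATATCGT occurs at positions 109–119; this primer anneals to the bottom strand there with its 3' end pointing downstream.
Taking the reverse complement of CCCGCATACGATTGTGTGCT gives AGCACACAATCGTATGCGGG, found at positions 182–201 on the template; the primer anneals here to the top strand with its 3' end pointing upstream.
Product length = (reverse-primer end) − (forward-primer start) + 1 = 201 − 109 + 1 = 93 bp.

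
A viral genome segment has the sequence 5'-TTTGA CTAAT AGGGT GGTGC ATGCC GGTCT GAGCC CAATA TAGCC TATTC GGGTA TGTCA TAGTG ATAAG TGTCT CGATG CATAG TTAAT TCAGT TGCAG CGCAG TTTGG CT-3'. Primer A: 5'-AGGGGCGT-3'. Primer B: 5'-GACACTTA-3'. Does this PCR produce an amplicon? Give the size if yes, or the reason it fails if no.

No product — primer A has no binding site in the template.

Primer A (AGGGGCGT) does not match the top strand, and its reverse complement ACGCCCCT does not match either.
With no annealing site for primer A, no amplification occurs.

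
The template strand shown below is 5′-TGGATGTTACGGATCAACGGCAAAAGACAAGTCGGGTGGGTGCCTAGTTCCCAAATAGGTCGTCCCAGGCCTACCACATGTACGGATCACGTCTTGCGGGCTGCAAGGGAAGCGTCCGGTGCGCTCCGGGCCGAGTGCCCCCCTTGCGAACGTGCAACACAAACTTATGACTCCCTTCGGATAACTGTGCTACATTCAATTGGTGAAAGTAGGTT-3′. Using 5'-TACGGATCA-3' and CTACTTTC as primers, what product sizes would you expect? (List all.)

205 bp, 132 bp

The forward primer TACGGATCA matches the top strand at positions 8–16, 81–89.
The reverse primer's reverse complement is GAAAGTAG, matching at positions 205–212.
Each forward site pairs with the reverse site to give a product ending at position 212: sizes 205, 132 bp.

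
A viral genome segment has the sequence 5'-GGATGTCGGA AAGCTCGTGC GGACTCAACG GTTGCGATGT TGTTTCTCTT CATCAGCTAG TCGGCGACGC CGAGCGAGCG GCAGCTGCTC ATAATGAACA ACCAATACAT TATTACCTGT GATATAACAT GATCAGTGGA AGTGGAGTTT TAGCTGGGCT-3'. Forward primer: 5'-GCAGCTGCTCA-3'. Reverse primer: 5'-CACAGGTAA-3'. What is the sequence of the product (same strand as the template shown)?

5'-GCAGCTGCTCATAATGAACAACCAATACATTATTACCTGTG-3'

Scanning the template, GCAGCTGCTCA occurs at positions 81–91; this primer anneals to the bottom strand there with its 3' end pointing downstream.
The reverse primer's reverse complement is TTACCTGTG, which matches the template at positions 113–121.
The product is the template from position 81 through 121 (41 bp).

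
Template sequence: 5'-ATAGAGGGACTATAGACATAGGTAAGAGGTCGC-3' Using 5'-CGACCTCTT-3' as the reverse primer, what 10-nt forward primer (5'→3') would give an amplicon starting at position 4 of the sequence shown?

5'-GAGGGACTAT-3'

The reverse primer's reverse complement AAGAGGTCG matches the template at positions 24–32; the product starts at position 4.
The forward primer is identical to the top strand over positions 4–13: GAGGGACTAT.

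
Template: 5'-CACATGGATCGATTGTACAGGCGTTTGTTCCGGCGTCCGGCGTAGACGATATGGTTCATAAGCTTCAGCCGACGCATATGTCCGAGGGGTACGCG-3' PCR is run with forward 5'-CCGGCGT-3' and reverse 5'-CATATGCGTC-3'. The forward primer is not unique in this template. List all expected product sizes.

The forward primer CCGGCGT matches the top strand at positions 30–36, 37–43.
The reverse primer's reverse complement is GACGCATATG, matching at positions 71–80.
Each forward site pairs with the reverse site to give a product ending at position 80: sizes 51, 44 bp.

51 bp, 44 bp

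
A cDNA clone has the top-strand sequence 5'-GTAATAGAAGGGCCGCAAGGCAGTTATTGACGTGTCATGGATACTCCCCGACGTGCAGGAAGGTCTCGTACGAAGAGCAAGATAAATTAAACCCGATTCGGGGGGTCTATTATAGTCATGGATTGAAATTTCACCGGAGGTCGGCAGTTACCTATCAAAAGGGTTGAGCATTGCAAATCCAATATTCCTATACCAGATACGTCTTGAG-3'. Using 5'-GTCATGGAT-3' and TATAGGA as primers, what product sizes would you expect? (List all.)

The forward primer GTCATGGAT matches the top strand at positions 34–42, 115–123.
The reverse primer's reverse complement is TCCTATA, matching at positions 186–192.
Each forward site pairs with the reverse site to give a product ending at position 192: sizes 159, 78 bp.

159 bp, 78 bp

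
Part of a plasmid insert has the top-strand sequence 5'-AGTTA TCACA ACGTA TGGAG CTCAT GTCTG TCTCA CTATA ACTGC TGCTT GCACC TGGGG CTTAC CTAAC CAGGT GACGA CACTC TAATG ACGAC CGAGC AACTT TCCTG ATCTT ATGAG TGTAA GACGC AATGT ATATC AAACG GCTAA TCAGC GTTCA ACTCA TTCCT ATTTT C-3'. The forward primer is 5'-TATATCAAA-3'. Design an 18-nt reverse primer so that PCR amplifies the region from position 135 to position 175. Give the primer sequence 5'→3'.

5'-AAAATAGGAATGAGTTGA-3'

The product's 3' end on the top strand is position 175.
The reverse primer anneals to the top strand over positions 158–175, i.e. to TCAACTCATTCCTATTTT.
Its sequence written 5'→3' is the reverse complement: AAAATAGGAATGAGTTGA.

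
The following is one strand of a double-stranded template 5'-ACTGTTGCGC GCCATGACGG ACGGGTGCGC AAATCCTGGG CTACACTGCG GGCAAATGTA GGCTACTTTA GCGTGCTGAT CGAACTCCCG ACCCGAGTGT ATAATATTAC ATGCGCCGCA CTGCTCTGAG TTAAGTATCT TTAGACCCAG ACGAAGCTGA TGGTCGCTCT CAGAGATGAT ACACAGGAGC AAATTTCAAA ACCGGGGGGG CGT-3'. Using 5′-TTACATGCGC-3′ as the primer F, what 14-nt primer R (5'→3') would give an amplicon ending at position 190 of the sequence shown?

5'-GCTCCTGTGTATCA-3'

The forward primer binds at positions 107–116; the product's 3' end on the top strand is position 190.
The reverse primer anneals to the top strand over positions 177–190, i.e. to TGATACACAGGAGC.
Its sequence written 5'→3' is the reverse complement: GCTCCTGTGTATCA.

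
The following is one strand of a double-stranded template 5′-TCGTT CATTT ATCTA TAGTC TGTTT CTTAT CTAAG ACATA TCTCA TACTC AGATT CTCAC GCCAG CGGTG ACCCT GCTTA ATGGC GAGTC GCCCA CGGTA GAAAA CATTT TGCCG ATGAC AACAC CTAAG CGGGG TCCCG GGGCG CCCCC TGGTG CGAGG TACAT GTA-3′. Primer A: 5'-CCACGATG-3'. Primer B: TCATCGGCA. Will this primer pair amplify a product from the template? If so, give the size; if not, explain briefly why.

No product — primer A has no binding site in the template.

Primer A (CCACGATG) does not match the top strand, and its reverse complement CATCGTGG does not match either.
With no annealing site for primer A, no amplification occurs.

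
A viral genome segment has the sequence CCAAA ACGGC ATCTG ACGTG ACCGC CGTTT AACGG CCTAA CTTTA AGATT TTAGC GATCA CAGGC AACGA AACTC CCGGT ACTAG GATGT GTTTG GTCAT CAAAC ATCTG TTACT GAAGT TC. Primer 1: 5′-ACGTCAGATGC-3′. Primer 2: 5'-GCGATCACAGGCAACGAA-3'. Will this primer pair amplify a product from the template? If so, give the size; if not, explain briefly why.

Primer 1 (ACGTCAGATGC) has reverse complement GCATCTGACGT, which matches the top strand at positions 9–19; primer 1 anneals to the top strand there with its 3' end pointing upstream toward position 9.
Primer 2 (GCGATCACAGGCAACGAA) matches the top strand directly at positions 54–71; it anneals to the bottom strand with its 3' end pointing downstream toward position 71.
The 3' ends diverge (primer 1 extends toward position 1, primer 2 toward position 122), so the primers never converge on a shared product.

No product — the primers' 3' ends point away from each other.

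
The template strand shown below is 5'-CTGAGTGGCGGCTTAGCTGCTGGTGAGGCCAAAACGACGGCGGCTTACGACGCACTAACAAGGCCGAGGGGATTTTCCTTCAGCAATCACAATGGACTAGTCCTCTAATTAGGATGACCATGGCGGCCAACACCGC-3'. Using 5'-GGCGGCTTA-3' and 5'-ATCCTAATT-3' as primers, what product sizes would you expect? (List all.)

The forward primer GGCGGCTTA matches the top strand at positions 7–15, 39–47.
The reverse primer's reverse complement is AATTAGGAT, matching at positions 107–115.
Each forward site pairs with the reverse site to give a product ending at position 115: sizes 109, 77 bp.

109 bp, 77 bp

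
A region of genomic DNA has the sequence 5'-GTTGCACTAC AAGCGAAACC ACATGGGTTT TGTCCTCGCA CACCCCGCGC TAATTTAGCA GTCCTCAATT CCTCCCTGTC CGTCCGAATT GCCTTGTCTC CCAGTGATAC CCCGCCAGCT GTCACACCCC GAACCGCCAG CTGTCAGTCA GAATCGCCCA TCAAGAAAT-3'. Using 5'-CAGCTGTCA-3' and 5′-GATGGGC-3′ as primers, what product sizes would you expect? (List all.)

The forward primer CAGCTGTCA matches the top strand at positions 116–124, 138–146.
The reverse primer's reverse complement is GCCCATC, matching at positions 156–162.
Each forward site pairs with the reverse site to give a product ending at position 162: sizes 47, 25 bp.

47 bp, 25 bp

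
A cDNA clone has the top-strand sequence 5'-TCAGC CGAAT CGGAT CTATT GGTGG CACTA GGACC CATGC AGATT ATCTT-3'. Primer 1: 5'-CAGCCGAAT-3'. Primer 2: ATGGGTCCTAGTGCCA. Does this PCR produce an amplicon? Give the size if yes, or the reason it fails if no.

Primer 1 (CAGCCGAAT) matches the top strand at positions 2–10; it acts as a forward primer.
Primer 2's reverse complement is TGGCACTAGGACCCAT, matching the top strand at positions 23–38; it acts as a reverse primer.
The 3' ends face each other across positions 2–38, giving a 37 bp product.

Yes — a 37 bp product.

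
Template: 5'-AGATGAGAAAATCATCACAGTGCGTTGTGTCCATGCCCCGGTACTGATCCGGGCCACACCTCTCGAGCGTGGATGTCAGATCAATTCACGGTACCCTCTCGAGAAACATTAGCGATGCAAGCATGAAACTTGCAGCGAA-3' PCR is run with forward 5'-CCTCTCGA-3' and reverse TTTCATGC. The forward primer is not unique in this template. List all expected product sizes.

70 bp, 34 bp

The forward primer CCTCTCGA matches the top strand at positions 59–66, 95–102.
The reverse primer's reverse complement is GCATGAAA, matching at positions 121–128.
Each forward site pairs with the reverse site to give a product ending at position 128: sizes 70, 34 bp.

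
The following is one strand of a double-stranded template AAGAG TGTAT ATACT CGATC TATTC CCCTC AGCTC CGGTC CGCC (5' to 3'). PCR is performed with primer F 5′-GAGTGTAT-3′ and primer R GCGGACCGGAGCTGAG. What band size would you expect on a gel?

41 bp

Forward primer GAGTGTAT is found on the top strand at positions 3–10.
Reverse complement of the reverse primer: CTCAGCTCCGGTCCGC. This occurs on the top strand at positions 28–43.
The product runs from position 3 to position 43, so its length is 43 − 3 + 1 = 41 bp.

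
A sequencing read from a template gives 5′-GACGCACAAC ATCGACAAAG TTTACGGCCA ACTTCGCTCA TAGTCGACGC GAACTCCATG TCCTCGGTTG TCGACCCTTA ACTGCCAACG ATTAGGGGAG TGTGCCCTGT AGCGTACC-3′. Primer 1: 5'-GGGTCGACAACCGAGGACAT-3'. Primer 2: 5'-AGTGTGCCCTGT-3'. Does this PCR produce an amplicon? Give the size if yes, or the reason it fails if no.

No product — the primers' 3' ends point away from each other.

Primer 1 (GGGTCGACAACCGAGGACAT) has reverse complement ATGTCCTCGGTTGTCGACCC, which matches the top strand at positions 58–77; primer 1 anneals to the top strand there with its 3' end pointing upstream toward position 58.
Primer 2 (AGTGTGCCCTGT) matches the top strand directly at positions 99–110; it anneals to the bottom strand with its 3' end pointing downstream toward position 110.
The 3' ends diverge (primer 1 extends toward position 1, primer 2 toward position 118), so the primers never converge on a shared product.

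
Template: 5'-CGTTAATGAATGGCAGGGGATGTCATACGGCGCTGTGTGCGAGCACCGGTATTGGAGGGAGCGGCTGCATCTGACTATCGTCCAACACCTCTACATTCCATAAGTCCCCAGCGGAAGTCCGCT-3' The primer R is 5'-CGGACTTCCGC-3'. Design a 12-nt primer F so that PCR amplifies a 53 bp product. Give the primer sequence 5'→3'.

5'-ATCTGACTATCG-3'

The reverse primer's reverse complement GCGGAAGTCCG matches the template at positions 111–121, so the product ends at position 121.
A 53 bp product then starts at position 121 − 53 + 1 = 69.
The forward primer is identical to the top strand there: ATCTGACTATCG.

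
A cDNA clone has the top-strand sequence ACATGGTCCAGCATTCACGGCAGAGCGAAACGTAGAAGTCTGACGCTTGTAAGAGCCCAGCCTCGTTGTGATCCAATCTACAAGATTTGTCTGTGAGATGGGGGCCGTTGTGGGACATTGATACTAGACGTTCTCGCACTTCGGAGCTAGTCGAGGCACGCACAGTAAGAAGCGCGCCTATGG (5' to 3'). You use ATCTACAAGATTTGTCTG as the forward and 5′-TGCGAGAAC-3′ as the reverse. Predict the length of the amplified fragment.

63 bp

The forward primer matches the template at positions 76–93.
Taking the reverse complement of TGCGAGAAC gives GTTCTCGCA, found at positions 130–138 on the template; the primer anneals here to the top strand with its 3' end pointing upstream.
The product runs from position 76 to position 138, so its length is 138 − 76 + 1 = 63 bp.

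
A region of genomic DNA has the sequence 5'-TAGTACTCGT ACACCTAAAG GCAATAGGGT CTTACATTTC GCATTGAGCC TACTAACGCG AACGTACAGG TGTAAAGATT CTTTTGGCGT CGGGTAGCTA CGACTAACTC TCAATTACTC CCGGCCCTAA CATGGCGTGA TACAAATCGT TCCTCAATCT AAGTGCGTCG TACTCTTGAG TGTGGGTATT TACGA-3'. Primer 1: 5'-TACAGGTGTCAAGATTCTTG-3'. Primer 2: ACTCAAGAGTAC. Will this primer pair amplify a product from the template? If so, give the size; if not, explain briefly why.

No product — primer 1 has no binding site in the template.

Primer 1 (TACAGGTGTCAAGATTCTTG) does not match the top strand, and its reverse complement CAAGAATCTTGACACCTGTA does not match either.
With no annealing site for primer 1, no amplification occurs.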